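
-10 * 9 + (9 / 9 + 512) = 423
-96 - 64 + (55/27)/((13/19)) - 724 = -309239/351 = -881.02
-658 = -658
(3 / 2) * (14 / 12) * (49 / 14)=49 / 8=6.12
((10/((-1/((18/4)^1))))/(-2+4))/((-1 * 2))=45/4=11.25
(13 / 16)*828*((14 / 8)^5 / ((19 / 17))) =768869829 / 77824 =9879.60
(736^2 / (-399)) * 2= -1083392 / 399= -2715.27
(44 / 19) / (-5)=-44 / 95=-0.46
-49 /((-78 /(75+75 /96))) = 118825 /2496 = 47.61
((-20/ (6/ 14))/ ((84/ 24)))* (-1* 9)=120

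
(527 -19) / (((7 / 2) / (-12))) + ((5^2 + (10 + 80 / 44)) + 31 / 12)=-1572937 / 924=-1702.31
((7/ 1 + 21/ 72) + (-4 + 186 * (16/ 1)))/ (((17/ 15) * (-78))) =-357515/ 10608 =-33.70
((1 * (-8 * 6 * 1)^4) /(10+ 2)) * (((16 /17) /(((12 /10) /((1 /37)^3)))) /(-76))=-1474560 /16360919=-0.09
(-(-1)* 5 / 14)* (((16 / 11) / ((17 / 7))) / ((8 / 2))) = 10 / 187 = 0.05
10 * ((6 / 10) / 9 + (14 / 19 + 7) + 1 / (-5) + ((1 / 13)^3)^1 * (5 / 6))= 3174091 / 41743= 76.04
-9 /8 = -1.12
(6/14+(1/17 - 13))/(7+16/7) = -1489/1105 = -1.35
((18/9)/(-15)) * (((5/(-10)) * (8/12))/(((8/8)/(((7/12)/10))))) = 7/2700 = 0.00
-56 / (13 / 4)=-224 / 13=-17.23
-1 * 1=-1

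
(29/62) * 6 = 87/31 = 2.81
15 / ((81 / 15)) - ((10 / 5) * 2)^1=-11 / 9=-1.22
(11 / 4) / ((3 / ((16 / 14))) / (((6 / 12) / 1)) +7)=11 / 49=0.22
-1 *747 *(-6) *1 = 4482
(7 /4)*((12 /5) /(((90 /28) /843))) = 27538 /25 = 1101.52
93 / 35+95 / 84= 1591 / 420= 3.79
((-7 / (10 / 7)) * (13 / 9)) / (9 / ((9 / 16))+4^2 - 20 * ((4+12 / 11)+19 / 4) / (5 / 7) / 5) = 7007 / 22878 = 0.31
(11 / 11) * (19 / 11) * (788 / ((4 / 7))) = 26201 / 11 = 2381.91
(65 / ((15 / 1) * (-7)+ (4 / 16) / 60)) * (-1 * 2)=31200 / 25199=1.24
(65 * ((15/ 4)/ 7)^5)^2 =2436347900390625/ 296196766695424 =8.23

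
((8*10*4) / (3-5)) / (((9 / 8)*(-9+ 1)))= 160 / 9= 17.78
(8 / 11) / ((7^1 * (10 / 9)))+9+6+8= 8891 / 385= 23.09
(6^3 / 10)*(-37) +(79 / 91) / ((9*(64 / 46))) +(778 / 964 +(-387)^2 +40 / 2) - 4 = 4705094591677 / 31580640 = 148986.68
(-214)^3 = -9800344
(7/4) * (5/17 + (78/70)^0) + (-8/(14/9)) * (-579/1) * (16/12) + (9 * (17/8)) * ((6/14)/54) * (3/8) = 60510755/15232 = 3972.61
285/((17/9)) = 150.88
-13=-13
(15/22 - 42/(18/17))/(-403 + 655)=-2573/16632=-0.15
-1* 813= -813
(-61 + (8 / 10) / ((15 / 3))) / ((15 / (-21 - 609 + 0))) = 63882 / 25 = 2555.28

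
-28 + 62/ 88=-1201/ 44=-27.30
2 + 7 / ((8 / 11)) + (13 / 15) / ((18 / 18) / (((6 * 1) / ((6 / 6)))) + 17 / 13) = 56179 / 4600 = 12.21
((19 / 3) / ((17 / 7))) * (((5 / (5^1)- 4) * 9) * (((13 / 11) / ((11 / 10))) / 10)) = -15561 / 2057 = -7.56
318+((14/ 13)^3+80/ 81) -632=-55480474/ 177957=-311.76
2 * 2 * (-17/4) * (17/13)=-289/13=-22.23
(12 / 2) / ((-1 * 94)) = -3 / 47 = -0.06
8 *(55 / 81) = 440 / 81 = 5.43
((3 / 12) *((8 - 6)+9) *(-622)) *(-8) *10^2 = 1368400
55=55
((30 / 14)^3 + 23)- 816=-268624 / 343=-783.16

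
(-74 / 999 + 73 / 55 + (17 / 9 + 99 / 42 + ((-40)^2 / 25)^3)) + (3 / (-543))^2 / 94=4195932893272829 / 16005877965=262149.50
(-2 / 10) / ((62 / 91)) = -0.29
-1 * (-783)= 783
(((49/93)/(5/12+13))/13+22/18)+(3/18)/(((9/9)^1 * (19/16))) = 2164465/1584999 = 1.37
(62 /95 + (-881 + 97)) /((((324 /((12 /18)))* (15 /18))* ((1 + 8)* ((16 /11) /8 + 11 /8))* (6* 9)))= -1091464 /426957075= -0.00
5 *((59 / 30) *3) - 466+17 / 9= -7823 / 18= -434.61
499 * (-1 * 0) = 0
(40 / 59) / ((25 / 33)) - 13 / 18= 917 / 5310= 0.17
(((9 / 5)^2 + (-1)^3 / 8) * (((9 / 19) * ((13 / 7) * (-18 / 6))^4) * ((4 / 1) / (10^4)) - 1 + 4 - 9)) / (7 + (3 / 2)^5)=-59048298759 / 47553734375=-1.24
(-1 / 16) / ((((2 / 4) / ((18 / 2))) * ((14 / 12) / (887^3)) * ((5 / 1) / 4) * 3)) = -6280776927 / 35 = -179450769.34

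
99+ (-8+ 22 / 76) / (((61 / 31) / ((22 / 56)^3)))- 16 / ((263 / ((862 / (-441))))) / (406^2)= 70027967514889535 / 709054829449344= 98.76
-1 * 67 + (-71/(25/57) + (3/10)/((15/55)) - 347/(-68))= -378551/1700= -222.68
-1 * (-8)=8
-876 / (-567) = 292 / 189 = 1.54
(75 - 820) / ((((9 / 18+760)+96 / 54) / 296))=-3969360 / 13721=-289.29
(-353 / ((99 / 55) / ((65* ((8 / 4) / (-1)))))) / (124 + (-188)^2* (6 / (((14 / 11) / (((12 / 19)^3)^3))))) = 259142422893870425 / 28341958746546342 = 9.14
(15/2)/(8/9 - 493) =-135/8858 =-0.02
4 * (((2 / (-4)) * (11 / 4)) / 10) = -11 / 20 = -0.55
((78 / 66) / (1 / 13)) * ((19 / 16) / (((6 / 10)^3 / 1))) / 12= 401375 / 57024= 7.04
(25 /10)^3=125 /8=15.62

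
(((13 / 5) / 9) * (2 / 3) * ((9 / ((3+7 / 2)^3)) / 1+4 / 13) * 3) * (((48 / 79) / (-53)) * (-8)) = 0.02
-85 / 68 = -5 / 4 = -1.25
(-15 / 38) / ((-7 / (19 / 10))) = 3 / 28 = 0.11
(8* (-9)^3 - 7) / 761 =-5839 / 761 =-7.67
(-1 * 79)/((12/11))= -869/12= -72.42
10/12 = 5/6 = 0.83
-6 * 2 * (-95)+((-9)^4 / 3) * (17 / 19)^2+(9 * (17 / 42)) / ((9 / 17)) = 43934815 / 15162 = 2897.69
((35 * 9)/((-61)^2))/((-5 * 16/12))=-189/14884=-0.01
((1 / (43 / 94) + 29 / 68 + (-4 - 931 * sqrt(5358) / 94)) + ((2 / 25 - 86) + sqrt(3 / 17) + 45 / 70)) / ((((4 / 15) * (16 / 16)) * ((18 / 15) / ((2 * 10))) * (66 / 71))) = -8262625 * sqrt(5358) / 12408 - 15742932595 / 2701776 + 8875 * sqrt(51) / 2244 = -54542.24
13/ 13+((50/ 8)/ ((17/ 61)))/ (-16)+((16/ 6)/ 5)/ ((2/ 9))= 10871/ 5440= 2.00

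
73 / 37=1.97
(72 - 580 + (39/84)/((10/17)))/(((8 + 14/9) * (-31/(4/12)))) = 426057/746480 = 0.57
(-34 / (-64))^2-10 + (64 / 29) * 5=39101 / 29696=1.32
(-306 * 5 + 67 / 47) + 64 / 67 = -4810473 / 3149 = -1527.62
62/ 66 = 31/ 33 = 0.94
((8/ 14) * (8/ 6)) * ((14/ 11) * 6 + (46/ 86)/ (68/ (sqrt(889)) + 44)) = 221779361/ 38057580 - 391 * sqrt(889)/ 24218460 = 5.83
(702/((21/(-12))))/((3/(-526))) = 70333.71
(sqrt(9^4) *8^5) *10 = 26542080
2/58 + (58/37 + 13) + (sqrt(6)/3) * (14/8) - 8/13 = 7 * sqrt(6)/12 + 195100/13949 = 15.42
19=19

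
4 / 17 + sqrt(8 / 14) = 4 / 17 + 2 * sqrt(7) / 7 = 0.99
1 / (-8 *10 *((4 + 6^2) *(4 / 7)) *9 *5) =-7 / 576000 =-0.00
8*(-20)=-160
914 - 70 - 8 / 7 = 5900 / 7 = 842.86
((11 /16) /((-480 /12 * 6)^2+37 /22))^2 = 14641 /102776935306816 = 0.00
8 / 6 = 4 / 3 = 1.33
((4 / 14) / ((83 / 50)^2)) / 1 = 5000 / 48223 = 0.10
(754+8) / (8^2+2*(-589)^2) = 127 / 115651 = 0.00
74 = 74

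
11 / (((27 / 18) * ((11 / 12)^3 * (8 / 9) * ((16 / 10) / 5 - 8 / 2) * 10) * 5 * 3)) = -54 / 2783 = -0.02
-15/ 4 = -3.75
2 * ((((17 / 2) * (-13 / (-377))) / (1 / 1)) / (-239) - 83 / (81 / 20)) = -23012297 / 561411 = -40.99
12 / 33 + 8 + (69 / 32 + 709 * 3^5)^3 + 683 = 1843386711880501698687 / 360448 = 5114154363127279.66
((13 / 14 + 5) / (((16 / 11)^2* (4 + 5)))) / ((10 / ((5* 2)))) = 10043 / 32256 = 0.31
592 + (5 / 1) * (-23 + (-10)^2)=977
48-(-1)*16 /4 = 52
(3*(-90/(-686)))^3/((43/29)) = 71350875/1735205101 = 0.04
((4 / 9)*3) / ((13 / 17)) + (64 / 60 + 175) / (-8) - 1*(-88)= 105667 / 1560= 67.74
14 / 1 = 14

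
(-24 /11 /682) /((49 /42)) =-72 /26257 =-0.00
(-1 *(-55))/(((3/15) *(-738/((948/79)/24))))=-275/1476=-0.19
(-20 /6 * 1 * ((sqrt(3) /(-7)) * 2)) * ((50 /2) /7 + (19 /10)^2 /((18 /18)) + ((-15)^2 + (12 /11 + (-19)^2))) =1525299 * sqrt(3) /2695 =980.30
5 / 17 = 0.29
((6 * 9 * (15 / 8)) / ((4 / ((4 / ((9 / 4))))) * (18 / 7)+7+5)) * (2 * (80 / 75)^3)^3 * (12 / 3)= 7696581394432 / 23635546875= 325.64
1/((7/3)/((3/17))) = 9/119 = 0.08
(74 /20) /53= 37 /530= 0.07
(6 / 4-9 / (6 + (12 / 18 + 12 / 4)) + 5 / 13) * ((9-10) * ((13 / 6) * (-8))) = 16.53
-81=-81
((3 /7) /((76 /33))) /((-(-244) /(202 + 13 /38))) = 761211 /4932704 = 0.15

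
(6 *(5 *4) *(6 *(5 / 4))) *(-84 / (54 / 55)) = -77000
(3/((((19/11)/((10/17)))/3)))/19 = 990/6137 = 0.16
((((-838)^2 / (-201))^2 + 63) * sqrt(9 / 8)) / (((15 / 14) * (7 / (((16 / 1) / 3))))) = 3945193446392 * sqrt(2) / 606015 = 9206613.83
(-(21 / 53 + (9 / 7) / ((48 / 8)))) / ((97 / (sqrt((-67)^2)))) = -30351 / 71974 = -0.42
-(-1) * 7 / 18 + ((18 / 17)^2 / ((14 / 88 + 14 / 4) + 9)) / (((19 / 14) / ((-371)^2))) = 494498353601 / 55052766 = 8982.26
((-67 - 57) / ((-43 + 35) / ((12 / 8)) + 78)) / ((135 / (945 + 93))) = -21452 / 1635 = -13.12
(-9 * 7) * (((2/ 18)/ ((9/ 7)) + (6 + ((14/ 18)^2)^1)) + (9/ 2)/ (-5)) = -32837/ 90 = -364.86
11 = 11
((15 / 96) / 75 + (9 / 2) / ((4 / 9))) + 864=419581 / 480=874.13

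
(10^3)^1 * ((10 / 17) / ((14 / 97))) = 485000 / 119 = 4075.63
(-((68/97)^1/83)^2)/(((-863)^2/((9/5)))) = -41616/241374423240845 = -0.00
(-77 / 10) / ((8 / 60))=-231 / 4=-57.75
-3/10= -0.30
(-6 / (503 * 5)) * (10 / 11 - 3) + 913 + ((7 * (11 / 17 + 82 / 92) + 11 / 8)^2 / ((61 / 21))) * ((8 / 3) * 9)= 4399171514752999 / 2063972998120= 2131.41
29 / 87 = 1 / 3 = 0.33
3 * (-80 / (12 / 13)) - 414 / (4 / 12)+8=-1494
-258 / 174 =-43 / 29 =-1.48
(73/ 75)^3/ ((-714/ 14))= -389017/ 21515625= -0.02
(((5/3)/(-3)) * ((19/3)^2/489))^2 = 3258025/1568872881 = 0.00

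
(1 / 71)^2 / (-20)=-1 / 100820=-0.00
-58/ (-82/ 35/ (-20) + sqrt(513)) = 832300/ 62840819 - 21315000 * sqrt(57)/ 62840819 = -2.55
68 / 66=34 / 33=1.03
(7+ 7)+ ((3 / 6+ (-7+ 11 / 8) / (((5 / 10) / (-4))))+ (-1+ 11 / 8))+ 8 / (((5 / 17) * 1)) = 3483 / 40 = 87.08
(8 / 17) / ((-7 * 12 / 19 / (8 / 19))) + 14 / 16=2371 / 2856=0.83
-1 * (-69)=69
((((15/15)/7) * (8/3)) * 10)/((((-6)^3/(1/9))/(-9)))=10/567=0.02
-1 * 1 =-1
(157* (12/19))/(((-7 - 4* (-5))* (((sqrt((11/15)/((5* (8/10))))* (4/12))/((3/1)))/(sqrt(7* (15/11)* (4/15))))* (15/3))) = 67824* sqrt(105)/13585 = 51.16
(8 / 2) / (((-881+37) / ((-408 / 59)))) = 408 / 12449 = 0.03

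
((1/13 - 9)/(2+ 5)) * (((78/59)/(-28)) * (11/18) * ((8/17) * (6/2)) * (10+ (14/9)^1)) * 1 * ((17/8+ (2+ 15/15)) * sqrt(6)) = 1360216 * sqrt(6)/442323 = 7.53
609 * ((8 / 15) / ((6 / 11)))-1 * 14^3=-32228 / 15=-2148.53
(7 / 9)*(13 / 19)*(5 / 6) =455 / 1026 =0.44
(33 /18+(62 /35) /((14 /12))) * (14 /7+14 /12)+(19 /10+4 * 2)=180931 /8820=20.51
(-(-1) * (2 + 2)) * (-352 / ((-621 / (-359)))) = -505472 / 621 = -813.96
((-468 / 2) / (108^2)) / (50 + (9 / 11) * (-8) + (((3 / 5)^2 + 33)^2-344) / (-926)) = -3183125 / 6763036032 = -0.00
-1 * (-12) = 12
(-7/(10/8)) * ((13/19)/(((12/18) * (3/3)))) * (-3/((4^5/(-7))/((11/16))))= -63063/778240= -0.08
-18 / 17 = -1.06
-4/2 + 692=690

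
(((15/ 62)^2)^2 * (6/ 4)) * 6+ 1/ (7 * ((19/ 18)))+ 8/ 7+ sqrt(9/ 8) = 2.37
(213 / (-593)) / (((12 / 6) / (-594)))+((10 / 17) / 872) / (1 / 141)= 469308597 / 4395316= 106.77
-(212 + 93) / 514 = -305 / 514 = -0.59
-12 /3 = -4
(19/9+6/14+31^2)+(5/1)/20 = 242875/252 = 963.79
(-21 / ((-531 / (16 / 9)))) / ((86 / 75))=1400 / 22833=0.06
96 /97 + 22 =22.99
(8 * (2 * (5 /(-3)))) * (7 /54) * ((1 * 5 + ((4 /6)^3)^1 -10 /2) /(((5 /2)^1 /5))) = -4480 /2187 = -2.05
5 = 5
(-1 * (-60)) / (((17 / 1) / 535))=32100 / 17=1888.24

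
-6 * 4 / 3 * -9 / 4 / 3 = 6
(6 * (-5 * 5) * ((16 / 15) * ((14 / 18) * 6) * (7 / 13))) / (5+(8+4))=-23.65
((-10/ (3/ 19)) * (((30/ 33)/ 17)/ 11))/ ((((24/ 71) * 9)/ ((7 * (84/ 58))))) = -1652525/ 1610631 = -1.03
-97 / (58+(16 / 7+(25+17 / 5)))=-35 / 32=-1.09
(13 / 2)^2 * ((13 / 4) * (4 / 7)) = 78.46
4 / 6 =2 / 3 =0.67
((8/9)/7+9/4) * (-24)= -1198/21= -57.05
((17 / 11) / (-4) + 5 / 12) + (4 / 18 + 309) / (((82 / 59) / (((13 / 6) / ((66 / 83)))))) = 177177419 / 292248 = 606.26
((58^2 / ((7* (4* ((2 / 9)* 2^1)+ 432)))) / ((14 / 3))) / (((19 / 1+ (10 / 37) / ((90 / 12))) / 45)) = 113421465 / 202104224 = 0.56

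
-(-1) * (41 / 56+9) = 545 / 56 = 9.73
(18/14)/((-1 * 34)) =-9/238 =-0.04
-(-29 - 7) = 36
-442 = -442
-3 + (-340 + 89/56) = -341.41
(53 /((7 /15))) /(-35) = -159 /49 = -3.24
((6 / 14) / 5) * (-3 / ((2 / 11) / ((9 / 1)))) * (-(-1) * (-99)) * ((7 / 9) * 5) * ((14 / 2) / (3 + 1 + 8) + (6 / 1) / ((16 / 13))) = 427977 / 16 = 26748.56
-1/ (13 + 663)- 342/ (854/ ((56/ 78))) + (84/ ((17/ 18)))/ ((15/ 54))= 1121266031/ 3505060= 319.90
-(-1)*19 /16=19 /16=1.19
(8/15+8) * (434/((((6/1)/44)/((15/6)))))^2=14586288640/27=540232912.59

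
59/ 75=0.79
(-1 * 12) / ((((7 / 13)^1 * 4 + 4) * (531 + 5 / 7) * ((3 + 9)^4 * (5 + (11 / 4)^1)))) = -91 / 3987601920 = -0.00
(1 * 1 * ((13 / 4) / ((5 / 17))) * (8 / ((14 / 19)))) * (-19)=-79781 / 35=-2279.46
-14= -14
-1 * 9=-9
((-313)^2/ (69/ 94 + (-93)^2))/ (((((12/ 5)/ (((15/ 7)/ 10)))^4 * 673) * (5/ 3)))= 23022715/ 35876206987264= 0.00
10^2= 100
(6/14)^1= 3/7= 0.43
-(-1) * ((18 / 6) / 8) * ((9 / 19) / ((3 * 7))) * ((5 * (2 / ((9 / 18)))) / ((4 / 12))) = 135 / 266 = 0.51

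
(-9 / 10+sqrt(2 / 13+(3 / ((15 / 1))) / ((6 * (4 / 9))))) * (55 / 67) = -99 / 134+11 * sqrt(15470) / 3484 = -0.35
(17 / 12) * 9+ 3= 63 / 4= 15.75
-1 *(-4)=4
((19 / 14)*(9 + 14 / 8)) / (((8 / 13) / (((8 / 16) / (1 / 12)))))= 31863 / 224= 142.25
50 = 50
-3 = -3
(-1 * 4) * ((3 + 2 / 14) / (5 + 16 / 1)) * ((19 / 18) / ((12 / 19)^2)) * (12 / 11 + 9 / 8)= -445835 / 127008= -3.51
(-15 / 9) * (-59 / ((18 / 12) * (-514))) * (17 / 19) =-5015 / 43947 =-0.11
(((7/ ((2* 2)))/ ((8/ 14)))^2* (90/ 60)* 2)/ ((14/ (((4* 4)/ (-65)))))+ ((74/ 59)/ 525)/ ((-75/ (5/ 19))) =-1816807459/ 3672396000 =-0.49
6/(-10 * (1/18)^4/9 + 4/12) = 2834352/157459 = 18.00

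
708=708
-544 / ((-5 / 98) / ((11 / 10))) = 11728.64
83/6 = 13.83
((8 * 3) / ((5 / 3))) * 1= 72 / 5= 14.40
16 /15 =1.07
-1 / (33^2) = -1 / 1089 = -0.00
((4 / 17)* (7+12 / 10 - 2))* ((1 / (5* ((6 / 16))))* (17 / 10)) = 496 / 375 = 1.32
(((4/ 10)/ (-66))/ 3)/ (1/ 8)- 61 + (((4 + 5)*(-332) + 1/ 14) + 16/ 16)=-21122257/ 6930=-3047.94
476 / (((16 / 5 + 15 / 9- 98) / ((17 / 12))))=-10115 / 1397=-7.24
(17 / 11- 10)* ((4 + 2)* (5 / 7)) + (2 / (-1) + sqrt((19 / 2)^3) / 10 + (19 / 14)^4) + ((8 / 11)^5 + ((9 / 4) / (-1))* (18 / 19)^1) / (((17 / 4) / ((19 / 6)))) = -11446943640383 / 315533696016 + 19* sqrt(38) / 40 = -33.35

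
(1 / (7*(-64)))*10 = -5 / 224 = -0.02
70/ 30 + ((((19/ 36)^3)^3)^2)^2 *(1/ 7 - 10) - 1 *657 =-162512601165055464623113121702575132708859532886807645723655/ 248237170822005224551331443422398252060391663136338345984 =-654.67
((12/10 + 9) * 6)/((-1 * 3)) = -20.40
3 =3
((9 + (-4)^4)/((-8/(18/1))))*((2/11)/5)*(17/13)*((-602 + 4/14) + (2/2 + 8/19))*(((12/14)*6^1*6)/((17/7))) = 4112985924/19019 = 216256.69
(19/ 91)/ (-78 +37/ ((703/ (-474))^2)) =-253783/ 74362470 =-0.00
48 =48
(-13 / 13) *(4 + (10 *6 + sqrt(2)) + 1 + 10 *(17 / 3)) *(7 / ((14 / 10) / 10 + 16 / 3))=-127750 / 821-1050 *sqrt(2) / 821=-157.41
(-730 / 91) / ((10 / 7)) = -73 / 13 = -5.62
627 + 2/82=25708/41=627.02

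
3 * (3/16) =9/16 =0.56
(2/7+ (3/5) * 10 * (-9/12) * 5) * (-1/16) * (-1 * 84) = -933/8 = -116.62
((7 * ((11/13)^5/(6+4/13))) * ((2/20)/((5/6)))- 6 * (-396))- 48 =136307898471/58550050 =2328.06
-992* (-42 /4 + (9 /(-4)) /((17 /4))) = 186000 /17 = 10941.18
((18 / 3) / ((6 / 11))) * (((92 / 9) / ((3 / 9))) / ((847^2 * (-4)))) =-23 / 195657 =-0.00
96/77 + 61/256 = 29273/19712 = 1.49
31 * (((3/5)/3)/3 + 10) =4681/15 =312.07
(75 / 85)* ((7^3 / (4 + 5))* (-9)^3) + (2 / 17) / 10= -122572 / 5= -24514.40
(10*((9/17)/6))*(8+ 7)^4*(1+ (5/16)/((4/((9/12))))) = 205790625/4352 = 47286.45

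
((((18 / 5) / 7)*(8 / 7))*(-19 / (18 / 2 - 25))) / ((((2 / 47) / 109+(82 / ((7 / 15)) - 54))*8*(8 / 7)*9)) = 97337 / 1396739200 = 0.00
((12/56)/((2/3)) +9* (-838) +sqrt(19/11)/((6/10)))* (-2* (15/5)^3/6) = 1900503/28- 15* sqrt(209)/11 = 67855.39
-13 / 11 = -1.18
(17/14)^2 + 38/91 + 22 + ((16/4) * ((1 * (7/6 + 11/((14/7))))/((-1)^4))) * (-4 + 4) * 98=60877/2548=23.89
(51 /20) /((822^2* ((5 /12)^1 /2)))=17 /938450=0.00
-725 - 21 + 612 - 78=-212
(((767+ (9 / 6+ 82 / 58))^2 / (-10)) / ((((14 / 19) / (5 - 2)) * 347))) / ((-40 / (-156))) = -177312617703 / 65369248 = -2712.48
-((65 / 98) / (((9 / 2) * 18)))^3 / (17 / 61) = -16752125 / 8503196300424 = -0.00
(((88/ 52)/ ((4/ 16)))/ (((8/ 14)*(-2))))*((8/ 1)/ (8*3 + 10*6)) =-22/ 39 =-0.56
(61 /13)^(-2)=169 /3721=0.05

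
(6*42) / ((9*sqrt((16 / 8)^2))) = 14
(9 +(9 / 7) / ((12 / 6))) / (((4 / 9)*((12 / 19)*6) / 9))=23085 / 448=51.53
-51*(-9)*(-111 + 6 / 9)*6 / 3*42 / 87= -1418004 / 29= -48896.69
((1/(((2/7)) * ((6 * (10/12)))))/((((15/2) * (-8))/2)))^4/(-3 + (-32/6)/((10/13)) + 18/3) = -2401/31860000000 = -0.00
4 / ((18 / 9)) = 2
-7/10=-0.70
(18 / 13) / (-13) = -18 / 169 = -0.11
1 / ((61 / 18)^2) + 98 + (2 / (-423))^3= 27624380559826 / 281631204207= 98.09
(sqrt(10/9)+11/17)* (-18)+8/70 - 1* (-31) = 11583/595 - 6* sqrt(10) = 0.49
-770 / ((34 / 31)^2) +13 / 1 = -362471 / 578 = -627.11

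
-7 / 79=-0.09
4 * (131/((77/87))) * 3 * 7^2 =957348/11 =87031.64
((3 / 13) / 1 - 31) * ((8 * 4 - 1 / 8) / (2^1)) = -6375 / 13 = -490.38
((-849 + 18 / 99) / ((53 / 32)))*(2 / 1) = -597568 / 583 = -1024.99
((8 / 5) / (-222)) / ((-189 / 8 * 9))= 32 / 944055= 0.00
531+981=1512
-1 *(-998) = 998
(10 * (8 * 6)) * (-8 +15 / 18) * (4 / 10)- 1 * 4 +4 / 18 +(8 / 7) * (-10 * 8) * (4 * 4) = -179086 / 63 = -2842.63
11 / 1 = 11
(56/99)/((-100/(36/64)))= -7/2200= -0.00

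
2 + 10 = 12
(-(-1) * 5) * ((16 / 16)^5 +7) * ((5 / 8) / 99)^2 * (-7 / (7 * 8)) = -125 / 627264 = -0.00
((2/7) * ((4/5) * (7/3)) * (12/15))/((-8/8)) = -32/75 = -0.43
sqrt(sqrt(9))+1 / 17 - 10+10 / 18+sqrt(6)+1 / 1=-1283 / 153+sqrt(3)+sqrt(6)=-4.20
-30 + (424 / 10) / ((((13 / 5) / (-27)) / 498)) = -219303.23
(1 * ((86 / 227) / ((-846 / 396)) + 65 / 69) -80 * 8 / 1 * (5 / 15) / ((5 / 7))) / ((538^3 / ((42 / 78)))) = -1535126705 / 1490263227081096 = -0.00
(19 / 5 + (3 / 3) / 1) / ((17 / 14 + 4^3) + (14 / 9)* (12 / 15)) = 3024 / 41869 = 0.07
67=67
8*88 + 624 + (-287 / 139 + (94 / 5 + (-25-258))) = 737906 / 695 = 1061.74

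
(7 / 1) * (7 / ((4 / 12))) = 147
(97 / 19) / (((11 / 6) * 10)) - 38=-39419 / 1045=-37.72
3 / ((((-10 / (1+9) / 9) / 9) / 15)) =-3645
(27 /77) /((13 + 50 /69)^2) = 128547 /69054293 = 0.00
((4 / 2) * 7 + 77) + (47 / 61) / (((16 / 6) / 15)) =46523 / 488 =95.33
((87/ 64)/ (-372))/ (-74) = 29/ 587264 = 0.00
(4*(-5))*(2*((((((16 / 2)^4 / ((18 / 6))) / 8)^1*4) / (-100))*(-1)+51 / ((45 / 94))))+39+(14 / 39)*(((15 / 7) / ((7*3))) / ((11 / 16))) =-67497631 / 15015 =-4495.35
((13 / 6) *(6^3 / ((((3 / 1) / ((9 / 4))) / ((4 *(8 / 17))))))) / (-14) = -5616 / 119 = -47.19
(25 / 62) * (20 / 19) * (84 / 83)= 21000 / 48887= 0.43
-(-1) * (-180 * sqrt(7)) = -180 * sqrt(7) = -476.24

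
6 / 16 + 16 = 131 / 8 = 16.38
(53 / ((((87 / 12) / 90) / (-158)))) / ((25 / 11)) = -6632208 / 145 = -45739.37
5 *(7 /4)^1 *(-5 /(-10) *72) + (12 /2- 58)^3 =-140293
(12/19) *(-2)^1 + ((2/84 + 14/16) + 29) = 91405/3192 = 28.64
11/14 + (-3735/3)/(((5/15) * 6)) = -4352/7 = -621.71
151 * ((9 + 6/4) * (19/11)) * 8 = 240996/11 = 21908.73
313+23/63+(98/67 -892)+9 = -2398255/4221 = -568.17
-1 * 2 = -2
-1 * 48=-48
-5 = -5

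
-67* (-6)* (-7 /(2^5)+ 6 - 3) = 17889 /16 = 1118.06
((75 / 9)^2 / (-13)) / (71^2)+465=274254980 / 589797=465.00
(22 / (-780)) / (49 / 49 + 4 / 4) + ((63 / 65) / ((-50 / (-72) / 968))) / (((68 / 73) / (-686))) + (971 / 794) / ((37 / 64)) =-4844823407156899 / 4869403500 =-994952.13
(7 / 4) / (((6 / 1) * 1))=7 / 24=0.29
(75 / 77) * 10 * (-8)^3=-384000 / 77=-4987.01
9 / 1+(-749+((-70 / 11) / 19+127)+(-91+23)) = -142399 / 209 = -681.33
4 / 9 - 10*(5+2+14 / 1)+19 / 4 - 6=-7589 / 36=-210.81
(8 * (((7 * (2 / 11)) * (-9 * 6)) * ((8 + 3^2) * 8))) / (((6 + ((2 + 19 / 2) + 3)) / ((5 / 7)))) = -1175040 / 451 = -2605.41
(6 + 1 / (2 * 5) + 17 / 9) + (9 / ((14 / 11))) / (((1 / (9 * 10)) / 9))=3613583 / 630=5735.85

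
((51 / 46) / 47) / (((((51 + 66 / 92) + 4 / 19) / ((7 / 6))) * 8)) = 2261 / 34129520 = 0.00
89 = 89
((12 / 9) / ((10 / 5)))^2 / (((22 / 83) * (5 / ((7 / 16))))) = 581 / 3960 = 0.15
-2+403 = 401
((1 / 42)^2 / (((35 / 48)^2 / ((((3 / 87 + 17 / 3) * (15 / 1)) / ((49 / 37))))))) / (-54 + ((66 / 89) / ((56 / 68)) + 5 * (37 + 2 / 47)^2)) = 115456689664 / 11415881644401395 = 0.00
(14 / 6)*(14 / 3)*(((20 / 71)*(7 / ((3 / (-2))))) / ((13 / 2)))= -54880 / 24921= -2.20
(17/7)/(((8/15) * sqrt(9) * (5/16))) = 34/7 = 4.86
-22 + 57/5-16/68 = -921/85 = -10.84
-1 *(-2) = 2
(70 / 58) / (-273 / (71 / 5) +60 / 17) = -8449 / 109881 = -0.08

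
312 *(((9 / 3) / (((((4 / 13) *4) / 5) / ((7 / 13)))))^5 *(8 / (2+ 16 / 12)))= 298649885625 / 32768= 9114071.22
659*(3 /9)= 659 /3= 219.67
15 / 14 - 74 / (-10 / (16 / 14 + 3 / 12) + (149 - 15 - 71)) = -1107 / 4354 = -0.25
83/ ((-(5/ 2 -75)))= 166/ 145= 1.14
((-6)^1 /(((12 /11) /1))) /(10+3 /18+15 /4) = -66 /167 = -0.40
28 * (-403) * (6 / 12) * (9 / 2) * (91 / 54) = -256711 / 6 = -42785.17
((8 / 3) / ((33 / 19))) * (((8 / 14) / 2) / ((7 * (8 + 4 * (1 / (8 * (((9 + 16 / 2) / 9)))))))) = 10336 / 1363131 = 0.01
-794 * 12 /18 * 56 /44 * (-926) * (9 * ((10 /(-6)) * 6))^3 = -5002600176000 /11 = -454781834181.82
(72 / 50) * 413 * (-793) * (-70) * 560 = 18487228032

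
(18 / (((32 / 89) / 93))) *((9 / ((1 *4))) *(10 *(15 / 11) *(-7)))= -351979425 / 352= -999941.55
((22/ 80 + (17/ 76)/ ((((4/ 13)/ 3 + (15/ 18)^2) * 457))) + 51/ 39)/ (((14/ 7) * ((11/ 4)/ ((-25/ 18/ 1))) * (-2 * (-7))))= -13332664685/ 466847677296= -0.03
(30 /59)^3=27000 /205379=0.13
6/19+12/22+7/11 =1.50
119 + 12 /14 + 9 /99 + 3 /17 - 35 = 111428 /1309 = 85.12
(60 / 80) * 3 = 9 / 4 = 2.25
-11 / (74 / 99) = -1089 / 74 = -14.72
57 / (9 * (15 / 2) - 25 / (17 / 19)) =1.44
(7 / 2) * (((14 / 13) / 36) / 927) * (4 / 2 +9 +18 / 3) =833 / 433836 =0.00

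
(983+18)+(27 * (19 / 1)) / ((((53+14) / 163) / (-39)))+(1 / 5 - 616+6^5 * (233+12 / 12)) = 593383977 / 335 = 1771295.45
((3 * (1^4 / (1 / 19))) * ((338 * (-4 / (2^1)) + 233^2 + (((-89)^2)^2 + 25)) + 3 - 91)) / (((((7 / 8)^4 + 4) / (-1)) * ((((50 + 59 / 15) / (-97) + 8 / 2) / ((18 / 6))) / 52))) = -51196417735901184 / 1448179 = -35352271877.92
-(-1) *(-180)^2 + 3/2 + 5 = 64813/2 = 32406.50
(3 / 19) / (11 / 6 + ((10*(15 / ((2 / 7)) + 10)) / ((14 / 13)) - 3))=63 / 231097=0.00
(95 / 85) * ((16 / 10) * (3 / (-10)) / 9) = -76 / 1275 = -0.06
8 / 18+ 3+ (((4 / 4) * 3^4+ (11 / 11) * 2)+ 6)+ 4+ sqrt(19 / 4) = sqrt(19) / 2+ 868 / 9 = 98.62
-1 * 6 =-6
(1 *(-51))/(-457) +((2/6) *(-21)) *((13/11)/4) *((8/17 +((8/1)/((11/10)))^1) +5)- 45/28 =-183269389/6580343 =-27.85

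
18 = 18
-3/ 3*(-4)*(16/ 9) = 7.11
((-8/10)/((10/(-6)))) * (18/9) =24/25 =0.96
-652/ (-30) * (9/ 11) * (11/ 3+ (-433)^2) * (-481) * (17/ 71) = -1499398729556/ 3905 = -383968944.83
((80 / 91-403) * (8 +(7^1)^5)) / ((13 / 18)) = -11075603310 / 1183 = -9362302.04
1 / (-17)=-1 / 17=-0.06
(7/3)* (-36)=-84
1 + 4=5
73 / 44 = 1.66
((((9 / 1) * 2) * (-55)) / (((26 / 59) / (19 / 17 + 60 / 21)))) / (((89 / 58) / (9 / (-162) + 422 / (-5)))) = 67666633133 / 137683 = 491466.87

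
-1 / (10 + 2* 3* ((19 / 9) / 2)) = -3 / 49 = -0.06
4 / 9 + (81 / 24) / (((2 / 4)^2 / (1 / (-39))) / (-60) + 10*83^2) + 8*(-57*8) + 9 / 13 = -87094106107 / 23881923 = -3646.86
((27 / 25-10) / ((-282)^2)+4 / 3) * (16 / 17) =10602308 / 8449425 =1.25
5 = 5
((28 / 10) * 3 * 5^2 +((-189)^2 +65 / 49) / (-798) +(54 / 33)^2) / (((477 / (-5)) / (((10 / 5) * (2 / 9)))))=-418133260 / 534517137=-0.78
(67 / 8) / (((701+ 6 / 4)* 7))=67 / 39340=0.00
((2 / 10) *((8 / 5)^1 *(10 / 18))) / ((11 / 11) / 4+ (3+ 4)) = 32 / 1305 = 0.02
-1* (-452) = 452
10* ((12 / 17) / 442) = 0.02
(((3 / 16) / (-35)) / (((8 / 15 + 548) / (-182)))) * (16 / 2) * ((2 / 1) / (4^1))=0.01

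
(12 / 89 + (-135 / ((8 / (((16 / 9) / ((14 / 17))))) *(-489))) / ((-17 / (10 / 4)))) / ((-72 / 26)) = -327067 / 7311528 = -0.04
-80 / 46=-40 / 23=-1.74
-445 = -445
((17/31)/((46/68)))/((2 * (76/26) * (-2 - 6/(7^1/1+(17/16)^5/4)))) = -38546801215/783249554212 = -0.05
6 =6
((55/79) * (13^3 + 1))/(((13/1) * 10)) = 12089/1027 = 11.77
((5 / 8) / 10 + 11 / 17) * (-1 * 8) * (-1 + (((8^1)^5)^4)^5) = -393147943432555814649810017863009985082933399977525696372775106725395590854323984293395693375 / 34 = -11563174806839876901465000000000000000000000000000000000000000000000000000000000000000000000.00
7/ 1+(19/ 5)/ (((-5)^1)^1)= 156/ 25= 6.24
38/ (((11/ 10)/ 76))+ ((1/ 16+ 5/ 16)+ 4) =231425/ 88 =2629.83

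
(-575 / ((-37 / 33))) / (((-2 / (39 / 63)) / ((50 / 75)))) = -82225 / 777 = -105.82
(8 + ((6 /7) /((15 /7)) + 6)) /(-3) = -24 /5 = -4.80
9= 9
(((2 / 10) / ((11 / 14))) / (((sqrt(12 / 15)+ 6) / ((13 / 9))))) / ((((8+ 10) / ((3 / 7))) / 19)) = 247 / 8712 - 247* sqrt(5) / 130680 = 0.02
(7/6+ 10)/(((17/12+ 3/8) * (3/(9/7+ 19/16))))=18559/3612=5.14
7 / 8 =0.88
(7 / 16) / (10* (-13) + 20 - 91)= -7 / 3216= -0.00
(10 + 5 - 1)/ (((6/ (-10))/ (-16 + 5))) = 256.67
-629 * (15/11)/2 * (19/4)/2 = -179265/176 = -1018.55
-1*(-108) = 108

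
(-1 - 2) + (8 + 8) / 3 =2.33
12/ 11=1.09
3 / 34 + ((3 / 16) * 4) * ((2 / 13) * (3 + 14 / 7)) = 147 / 221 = 0.67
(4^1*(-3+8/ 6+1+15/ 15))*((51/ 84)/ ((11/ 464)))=7888/ 231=34.15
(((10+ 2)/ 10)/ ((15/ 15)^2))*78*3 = 280.80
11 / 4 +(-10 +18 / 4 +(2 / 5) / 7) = -377 / 140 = -2.69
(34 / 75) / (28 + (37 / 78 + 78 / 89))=78676 / 5093825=0.02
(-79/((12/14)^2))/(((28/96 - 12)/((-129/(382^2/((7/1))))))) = -1165171/20502322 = -0.06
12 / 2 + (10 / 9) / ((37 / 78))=926 / 111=8.34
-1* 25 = -25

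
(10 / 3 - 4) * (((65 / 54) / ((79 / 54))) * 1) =-130 / 237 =-0.55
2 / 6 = 1 / 3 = 0.33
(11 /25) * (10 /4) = 11 /10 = 1.10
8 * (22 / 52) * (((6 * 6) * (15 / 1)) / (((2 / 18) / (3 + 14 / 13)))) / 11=1030320 / 169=6096.57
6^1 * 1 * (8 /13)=48 /13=3.69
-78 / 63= -26 / 21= -1.24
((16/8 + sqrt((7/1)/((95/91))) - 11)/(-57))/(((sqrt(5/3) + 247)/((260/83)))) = -338 * sqrt(1235)/20616121 - 390 * sqrt(15)/144312847 + 130 * sqrt(741)/1175118897 + 15210/7595413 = 0.00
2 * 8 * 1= 16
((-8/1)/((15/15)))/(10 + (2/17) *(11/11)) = -34/43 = -0.79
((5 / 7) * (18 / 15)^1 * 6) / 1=36 / 7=5.14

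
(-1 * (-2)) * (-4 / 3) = -8 / 3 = -2.67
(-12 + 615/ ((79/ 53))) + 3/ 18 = 189961/ 474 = 400.76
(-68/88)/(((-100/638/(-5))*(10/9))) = -4437/200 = -22.18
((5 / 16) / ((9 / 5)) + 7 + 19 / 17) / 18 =20297 / 44064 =0.46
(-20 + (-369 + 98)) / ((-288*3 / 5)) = 485 / 288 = 1.68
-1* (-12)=12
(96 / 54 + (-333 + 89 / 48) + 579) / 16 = 35947 / 2304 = 15.60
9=9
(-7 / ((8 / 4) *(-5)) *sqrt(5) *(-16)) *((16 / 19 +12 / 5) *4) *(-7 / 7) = 68992 *sqrt(5) / 475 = 324.78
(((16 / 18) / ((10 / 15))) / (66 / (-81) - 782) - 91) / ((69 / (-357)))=57221507 / 121532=470.83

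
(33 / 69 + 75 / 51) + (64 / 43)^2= 3010474 / 722959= 4.16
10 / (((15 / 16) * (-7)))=-1.52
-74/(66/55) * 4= -740/3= -246.67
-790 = -790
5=5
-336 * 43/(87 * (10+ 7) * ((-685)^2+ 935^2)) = -2408/331160425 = -0.00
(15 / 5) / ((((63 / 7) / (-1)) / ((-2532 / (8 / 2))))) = 211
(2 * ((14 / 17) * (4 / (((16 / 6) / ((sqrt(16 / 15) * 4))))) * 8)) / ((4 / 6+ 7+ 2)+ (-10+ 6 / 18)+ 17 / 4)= 7168 * sqrt(15) / 1445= 19.21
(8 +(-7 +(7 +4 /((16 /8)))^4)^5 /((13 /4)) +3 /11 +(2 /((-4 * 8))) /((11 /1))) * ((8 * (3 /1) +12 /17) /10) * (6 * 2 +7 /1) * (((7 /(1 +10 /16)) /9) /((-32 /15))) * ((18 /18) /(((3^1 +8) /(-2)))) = 7124978377792892815.47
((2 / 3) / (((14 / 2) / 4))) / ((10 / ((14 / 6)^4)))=1372 / 1215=1.13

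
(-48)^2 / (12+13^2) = 12.73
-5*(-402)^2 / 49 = -808020 / 49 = -16490.20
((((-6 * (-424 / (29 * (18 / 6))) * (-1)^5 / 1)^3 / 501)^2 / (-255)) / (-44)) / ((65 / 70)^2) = 18220957433998606336 / 70775510295085898445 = 0.26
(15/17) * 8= 120/17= 7.06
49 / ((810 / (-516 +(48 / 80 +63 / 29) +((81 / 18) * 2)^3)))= 13.05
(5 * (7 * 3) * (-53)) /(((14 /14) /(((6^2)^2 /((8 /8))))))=-7212240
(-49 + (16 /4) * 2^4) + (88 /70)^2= 20311 /1225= 16.58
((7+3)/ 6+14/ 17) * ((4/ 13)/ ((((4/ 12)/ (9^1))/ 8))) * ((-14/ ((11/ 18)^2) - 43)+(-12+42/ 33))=-31053024/ 2057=-15096.27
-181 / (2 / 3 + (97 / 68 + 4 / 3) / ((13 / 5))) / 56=-120003 / 64162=-1.87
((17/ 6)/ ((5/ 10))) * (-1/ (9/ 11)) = -187/ 27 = -6.93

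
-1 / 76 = -0.01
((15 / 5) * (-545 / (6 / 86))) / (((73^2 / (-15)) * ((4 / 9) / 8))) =6327450 / 5329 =1187.36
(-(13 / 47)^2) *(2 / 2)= -0.08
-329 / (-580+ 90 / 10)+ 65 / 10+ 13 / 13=8.08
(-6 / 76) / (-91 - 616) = 3 / 26866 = 0.00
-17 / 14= -1.21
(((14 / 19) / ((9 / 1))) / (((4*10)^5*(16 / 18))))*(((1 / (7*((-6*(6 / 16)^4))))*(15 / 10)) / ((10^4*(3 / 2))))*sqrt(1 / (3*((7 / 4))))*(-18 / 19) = sqrt(21) / 102343500000000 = 0.00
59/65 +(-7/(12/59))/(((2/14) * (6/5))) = -935327/4680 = -199.86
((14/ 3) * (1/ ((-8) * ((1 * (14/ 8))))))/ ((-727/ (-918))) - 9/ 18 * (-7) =4477/ 1454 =3.08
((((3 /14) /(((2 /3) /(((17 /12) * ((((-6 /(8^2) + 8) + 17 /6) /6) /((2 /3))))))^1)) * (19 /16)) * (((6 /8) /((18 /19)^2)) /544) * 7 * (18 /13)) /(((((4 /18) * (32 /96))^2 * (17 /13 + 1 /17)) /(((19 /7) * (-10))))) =-2775225442905 /35467034624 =-78.25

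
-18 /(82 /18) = -162 /41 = -3.95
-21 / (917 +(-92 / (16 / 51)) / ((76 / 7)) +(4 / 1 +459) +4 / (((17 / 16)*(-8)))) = -108528 / 6989821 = -0.02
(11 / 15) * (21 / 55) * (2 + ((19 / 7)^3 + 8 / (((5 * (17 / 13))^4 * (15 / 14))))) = 5908902933751 / 959186484375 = 6.16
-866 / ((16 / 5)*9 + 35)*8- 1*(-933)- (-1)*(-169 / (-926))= 243579873 / 295394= 824.59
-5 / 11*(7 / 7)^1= -0.45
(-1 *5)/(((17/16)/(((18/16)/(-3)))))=30/17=1.76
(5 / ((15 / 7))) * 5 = 35 / 3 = 11.67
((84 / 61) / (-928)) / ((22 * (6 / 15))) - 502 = -312589481 / 622688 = -502.00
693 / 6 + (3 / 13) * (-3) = 2985 / 26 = 114.81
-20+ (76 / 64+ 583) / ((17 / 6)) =25321 / 136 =186.18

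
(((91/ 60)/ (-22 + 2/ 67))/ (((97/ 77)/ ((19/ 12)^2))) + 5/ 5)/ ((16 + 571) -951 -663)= -1064175451/ 1266962411520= -0.00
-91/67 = -1.36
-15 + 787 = 772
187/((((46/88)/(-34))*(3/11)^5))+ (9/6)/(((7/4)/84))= -45053936944/5589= -8061180.34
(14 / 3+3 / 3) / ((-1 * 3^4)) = -17 / 243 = -0.07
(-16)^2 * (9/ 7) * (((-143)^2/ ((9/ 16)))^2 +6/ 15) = 137023193457152/ 315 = 434994264943.34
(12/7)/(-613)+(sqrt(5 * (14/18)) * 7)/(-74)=-7 * sqrt(35)/222 -12/4291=-0.19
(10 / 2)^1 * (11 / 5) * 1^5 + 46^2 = 2127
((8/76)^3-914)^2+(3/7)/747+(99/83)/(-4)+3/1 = 3301365281240603/3951854004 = 835396.57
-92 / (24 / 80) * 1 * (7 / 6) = -3220 / 9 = -357.78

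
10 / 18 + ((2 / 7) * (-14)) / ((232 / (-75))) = 965 / 522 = 1.85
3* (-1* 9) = -27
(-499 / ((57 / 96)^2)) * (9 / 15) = -1532928 / 1805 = -849.27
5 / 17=0.29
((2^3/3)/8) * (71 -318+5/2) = -163/2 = -81.50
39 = 39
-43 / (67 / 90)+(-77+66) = -4607 / 67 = -68.76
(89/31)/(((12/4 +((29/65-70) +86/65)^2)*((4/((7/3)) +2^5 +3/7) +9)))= 15041/1052925416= 0.00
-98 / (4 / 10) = -245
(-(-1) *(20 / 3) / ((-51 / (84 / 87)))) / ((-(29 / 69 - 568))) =-0.00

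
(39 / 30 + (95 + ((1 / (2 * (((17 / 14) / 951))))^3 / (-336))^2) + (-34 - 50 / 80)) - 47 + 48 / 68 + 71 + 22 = 986740055138827799821 / 30896088320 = 31937378121.10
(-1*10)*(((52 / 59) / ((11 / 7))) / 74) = -1820 / 24013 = -0.08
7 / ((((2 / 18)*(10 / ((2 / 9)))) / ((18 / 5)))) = 126 / 25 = 5.04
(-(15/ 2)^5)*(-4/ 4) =23730.47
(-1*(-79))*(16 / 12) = 316 / 3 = 105.33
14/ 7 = 2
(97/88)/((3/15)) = 485/88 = 5.51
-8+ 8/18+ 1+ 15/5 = -32/9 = -3.56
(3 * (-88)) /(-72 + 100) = -66 /7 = -9.43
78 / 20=39 / 10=3.90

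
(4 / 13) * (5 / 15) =4 / 39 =0.10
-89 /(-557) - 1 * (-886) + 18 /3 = 496933 /557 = 892.16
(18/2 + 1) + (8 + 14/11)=19.27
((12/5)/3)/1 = 0.80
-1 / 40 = -0.02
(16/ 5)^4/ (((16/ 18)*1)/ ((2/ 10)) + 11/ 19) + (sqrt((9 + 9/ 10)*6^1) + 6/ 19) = 3*sqrt(165)/ 5 + 216147714/ 10200625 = 28.90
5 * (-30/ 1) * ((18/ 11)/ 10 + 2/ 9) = -1910/ 33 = -57.88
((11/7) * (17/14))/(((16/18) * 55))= 153/3920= 0.04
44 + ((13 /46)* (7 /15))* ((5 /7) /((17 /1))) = 103237 /2346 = 44.01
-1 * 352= -352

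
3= 3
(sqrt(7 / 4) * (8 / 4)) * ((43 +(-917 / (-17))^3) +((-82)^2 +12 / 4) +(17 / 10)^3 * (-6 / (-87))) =11663189371069 * sqrt(7) / 71238500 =433163.23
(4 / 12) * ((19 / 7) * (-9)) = -57 / 7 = -8.14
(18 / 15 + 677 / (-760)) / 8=47 / 1216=0.04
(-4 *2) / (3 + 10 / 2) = -1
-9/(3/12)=-36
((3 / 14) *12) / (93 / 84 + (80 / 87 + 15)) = 6264 / 41477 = 0.15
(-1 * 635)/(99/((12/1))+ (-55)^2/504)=-44.56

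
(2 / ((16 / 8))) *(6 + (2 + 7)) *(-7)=-105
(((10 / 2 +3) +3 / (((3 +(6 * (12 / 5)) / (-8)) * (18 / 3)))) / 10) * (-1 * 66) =-1111 / 20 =-55.55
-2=-2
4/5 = 0.80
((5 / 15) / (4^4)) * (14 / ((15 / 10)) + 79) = 265 / 2304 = 0.12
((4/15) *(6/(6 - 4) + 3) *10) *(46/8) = 92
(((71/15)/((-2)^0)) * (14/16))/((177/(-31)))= -15407/21240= -0.73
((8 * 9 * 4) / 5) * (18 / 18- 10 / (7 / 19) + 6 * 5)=7776 / 35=222.17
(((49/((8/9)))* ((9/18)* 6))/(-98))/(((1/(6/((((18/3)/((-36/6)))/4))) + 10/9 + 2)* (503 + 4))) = -81/74698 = -0.00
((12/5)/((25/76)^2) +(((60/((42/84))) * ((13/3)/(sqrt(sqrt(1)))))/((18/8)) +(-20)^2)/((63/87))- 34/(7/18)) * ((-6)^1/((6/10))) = -952424936/118125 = -8062.86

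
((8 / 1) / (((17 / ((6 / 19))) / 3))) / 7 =144 / 2261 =0.06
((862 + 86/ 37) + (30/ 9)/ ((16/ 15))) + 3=870.45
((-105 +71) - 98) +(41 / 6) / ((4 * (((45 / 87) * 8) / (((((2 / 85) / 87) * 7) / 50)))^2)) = -1853992799997991 / 14045400000000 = -132.00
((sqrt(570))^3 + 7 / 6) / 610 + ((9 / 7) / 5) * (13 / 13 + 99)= 57 * sqrt(570) / 61 + 658849 / 25620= 48.03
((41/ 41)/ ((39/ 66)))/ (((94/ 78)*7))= 66/ 329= 0.20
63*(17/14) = 153/2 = 76.50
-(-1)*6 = 6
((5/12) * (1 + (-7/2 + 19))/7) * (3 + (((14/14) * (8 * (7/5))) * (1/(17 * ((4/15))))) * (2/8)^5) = 1437315/487424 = 2.95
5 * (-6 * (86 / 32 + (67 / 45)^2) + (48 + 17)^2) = 22656101 / 1080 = 20977.87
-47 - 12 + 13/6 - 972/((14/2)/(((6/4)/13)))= -39779/546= -72.86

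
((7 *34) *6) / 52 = 357 / 13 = 27.46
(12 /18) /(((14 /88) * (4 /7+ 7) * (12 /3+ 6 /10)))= 440 /3657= 0.12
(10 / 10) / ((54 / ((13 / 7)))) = 13 / 378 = 0.03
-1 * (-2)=2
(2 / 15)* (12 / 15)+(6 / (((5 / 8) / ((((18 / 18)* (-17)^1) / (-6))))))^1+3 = 2273 / 75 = 30.31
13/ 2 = 6.50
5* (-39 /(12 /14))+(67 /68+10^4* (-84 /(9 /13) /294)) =-18650389 /4284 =-4353.50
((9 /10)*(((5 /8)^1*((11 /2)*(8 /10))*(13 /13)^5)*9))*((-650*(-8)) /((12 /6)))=57915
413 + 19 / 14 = 5801 / 14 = 414.36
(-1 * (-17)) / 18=0.94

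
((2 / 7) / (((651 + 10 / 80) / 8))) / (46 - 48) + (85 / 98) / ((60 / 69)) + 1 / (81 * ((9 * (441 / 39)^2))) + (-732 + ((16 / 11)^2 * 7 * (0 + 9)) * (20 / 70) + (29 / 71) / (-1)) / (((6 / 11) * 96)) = -50301315210085649 / 4101545777668416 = -12.26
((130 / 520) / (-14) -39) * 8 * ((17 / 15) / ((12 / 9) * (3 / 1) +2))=-7429 / 126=-58.96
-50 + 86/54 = -1307/27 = -48.41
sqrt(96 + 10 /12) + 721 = sqrt(3486) /6 + 721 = 730.84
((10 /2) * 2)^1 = 10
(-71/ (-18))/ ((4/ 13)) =923/ 72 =12.82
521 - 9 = 512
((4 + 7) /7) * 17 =187 /7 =26.71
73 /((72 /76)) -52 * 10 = -7973 /18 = -442.94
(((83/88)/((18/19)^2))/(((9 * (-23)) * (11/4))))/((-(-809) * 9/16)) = -59926/14771743767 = -0.00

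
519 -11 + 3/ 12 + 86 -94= 2001/ 4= 500.25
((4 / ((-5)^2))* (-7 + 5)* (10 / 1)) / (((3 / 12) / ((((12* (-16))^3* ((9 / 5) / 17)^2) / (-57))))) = -12230590464 / 686375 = -17819.11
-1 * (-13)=13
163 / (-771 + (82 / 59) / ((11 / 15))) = -105787 / 499149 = -0.21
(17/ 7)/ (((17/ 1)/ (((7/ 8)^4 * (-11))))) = -3773/ 4096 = -0.92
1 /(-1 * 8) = -1 /8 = -0.12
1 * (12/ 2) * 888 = 5328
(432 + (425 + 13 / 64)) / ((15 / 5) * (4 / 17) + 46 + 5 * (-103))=-932637 / 509504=-1.83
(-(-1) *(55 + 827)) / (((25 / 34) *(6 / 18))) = 89964 / 25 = 3598.56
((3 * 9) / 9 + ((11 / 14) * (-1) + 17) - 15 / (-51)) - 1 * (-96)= 27491 / 238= 115.51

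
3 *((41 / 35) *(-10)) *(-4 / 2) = 492 / 7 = 70.29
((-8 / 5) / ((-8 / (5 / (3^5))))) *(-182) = -182 / 243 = -0.75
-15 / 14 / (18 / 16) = -20 / 21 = -0.95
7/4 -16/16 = 3/4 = 0.75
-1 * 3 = -3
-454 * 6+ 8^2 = -2660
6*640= 3840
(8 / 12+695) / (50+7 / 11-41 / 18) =14.39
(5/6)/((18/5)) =0.23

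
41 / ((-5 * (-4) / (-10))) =-20.50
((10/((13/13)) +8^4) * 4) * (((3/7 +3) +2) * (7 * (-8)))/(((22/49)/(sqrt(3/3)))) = -122325952/11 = -11120541.09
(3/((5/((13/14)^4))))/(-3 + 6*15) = 28561/5570320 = 0.01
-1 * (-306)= 306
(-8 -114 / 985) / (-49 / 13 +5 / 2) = 207844 / 32505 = 6.39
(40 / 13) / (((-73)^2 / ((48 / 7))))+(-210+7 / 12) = -1218628667 / 5819268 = -209.41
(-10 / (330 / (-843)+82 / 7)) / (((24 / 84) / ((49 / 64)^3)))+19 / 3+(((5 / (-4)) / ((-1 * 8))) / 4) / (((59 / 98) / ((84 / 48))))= 1742882076401 / 344469798912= 5.06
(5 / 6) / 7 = 5 / 42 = 0.12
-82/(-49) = 1.67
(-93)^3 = -804357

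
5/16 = 0.31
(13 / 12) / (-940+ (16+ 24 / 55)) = -715 / 609552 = -0.00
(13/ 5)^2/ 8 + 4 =969/ 200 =4.84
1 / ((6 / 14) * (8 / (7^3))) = 2401 / 24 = 100.04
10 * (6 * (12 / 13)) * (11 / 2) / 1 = 3960 / 13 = 304.62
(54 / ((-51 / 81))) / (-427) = 1458 / 7259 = 0.20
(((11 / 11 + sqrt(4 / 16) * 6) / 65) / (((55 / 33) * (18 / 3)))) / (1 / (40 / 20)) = 4 / 325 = 0.01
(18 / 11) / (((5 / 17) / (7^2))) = 14994 / 55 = 272.62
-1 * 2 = -2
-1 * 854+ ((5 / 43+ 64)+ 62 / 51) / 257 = -481171981 / 563601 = -853.75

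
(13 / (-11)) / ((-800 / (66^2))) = 1287 / 200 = 6.44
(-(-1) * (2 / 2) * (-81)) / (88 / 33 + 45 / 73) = -17739 / 719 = -24.67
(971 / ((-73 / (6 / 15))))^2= 3771364 / 133225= 28.31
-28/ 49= -4/ 7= -0.57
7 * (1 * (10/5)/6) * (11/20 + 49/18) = 4123/540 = 7.64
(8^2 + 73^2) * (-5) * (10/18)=-134825/9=-14980.56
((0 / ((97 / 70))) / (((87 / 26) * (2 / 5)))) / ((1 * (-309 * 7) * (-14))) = 0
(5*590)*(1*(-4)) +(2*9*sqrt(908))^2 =282392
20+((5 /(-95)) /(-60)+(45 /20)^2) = 114289 /4560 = 25.06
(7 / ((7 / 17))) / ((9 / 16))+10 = 362 / 9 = 40.22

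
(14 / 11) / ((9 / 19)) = 2.69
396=396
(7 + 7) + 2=16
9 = 9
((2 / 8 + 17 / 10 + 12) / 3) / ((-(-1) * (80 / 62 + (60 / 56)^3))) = 1977738 / 1071925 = 1.85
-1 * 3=-3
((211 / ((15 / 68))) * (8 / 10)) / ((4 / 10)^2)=14348 / 3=4782.67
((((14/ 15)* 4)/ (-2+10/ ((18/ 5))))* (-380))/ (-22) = 912/ 11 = 82.91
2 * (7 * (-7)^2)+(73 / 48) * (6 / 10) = 54953 / 80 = 686.91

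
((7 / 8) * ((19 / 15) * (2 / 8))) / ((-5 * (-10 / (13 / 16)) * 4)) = 1729 / 1536000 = 0.00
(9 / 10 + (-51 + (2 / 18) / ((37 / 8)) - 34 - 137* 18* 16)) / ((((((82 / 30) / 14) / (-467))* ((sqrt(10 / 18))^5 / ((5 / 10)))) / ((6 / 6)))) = 34864358001417* sqrt(5) / 379250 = 205561172.01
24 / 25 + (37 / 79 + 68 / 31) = 221751 / 61225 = 3.62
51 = 51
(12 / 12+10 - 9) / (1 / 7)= 14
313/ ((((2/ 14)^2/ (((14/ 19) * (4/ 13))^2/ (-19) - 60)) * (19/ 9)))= -9600663910068/ 22024249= -435913.34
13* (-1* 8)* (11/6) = -190.67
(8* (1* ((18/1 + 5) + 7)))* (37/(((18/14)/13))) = 269360/3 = 89786.67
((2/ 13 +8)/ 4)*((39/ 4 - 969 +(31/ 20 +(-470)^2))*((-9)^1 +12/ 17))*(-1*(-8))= -32872576158/ 1105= -29748937.70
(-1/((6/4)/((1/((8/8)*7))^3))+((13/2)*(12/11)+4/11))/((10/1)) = 42178/56595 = 0.75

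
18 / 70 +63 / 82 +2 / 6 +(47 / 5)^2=3862393 / 43050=89.72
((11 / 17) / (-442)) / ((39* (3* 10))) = -0.00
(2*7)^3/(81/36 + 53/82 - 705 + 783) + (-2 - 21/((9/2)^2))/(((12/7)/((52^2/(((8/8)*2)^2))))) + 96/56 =-8740795618/7522389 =-1161.97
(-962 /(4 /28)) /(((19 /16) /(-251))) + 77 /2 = 54088951 /38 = 1423393.45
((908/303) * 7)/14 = 454/303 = 1.50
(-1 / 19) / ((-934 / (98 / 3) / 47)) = 2303 / 26619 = 0.09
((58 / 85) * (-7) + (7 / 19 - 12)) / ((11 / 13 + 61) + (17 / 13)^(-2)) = -532389 / 2025685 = -0.26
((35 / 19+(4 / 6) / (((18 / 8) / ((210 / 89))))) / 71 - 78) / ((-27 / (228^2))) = 25610220688 / 170613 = 150107.09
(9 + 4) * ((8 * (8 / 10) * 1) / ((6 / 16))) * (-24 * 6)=-159744 / 5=-31948.80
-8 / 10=-4 / 5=-0.80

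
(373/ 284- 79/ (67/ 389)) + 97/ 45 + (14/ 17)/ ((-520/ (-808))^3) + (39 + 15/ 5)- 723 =-905936804834597/ 799511368500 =-1133.11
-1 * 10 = -10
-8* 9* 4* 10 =-2880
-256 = -256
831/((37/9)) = 7479/37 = 202.14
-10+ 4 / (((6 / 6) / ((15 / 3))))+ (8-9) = 9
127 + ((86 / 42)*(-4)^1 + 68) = 3923 / 21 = 186.81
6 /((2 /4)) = 12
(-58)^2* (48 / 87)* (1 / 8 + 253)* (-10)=-4698000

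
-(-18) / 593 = 0.03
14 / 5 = 2.80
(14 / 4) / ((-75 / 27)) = -63 / 50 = -1.26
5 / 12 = 0.42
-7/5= -1.40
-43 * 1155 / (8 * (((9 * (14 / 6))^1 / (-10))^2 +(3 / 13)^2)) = -69944875 / 50286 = -1390.94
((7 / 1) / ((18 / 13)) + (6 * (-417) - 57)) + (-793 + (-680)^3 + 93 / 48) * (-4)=45278229971 / 36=1257728610.31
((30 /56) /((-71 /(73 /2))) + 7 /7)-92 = -91.28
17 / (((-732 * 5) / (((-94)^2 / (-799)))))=47 / 915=0.05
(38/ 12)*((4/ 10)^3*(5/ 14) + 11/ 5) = 7391/ 1050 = 7.04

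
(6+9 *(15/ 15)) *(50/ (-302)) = -375/ 151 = -2.48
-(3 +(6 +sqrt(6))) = -9 - sqrt(6) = -11.45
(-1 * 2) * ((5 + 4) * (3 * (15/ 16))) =-405/ 8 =-50.62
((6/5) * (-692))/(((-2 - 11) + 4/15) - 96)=12456/1631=7.64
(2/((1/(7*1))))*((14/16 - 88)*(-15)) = 73185/4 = 18296.25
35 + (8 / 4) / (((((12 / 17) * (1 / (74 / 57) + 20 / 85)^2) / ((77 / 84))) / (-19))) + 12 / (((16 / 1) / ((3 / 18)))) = -143261897 / 10474200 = -13.68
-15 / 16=-0.94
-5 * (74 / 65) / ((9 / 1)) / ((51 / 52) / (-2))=1.29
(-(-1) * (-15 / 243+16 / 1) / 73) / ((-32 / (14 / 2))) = -0.05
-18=-18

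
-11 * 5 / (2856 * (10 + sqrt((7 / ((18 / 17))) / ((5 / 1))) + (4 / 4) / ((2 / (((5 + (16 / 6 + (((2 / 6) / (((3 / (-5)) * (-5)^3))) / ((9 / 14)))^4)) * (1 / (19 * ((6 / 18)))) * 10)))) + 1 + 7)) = -554142852846065786621484375 / 690535702182071217278498054692 + 1535917462186102294921875 * sqrt(1190) / 1381071404364142434556996109384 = -0.00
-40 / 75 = -8 / 15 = -0.53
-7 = -7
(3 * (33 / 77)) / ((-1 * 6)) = -0.21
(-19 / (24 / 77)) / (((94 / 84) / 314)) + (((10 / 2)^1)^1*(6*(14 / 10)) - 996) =-1697513 / 94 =-18058.65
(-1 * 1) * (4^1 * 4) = -16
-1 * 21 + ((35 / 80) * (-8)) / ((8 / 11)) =-413 / 16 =-25.81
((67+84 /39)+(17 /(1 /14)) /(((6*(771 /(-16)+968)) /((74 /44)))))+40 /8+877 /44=2377906015 /25254372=94.16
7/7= 1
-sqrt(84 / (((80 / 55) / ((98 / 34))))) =-7 * sqrt(3927) / 34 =-12.90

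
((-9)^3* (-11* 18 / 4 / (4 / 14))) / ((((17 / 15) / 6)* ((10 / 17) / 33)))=150043509 / 4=37510877.25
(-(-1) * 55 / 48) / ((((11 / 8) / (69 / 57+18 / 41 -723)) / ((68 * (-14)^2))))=-18723574240 / 2337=-8011798.99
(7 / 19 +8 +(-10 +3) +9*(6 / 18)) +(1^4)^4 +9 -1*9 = 102 / 19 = 5.37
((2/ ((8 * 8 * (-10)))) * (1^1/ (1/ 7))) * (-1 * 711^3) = 2515978017/ 320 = 7862431.30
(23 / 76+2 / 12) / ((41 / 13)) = 1391 / 9348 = 0.15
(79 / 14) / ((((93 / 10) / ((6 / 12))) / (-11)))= -4345 / 1302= -3.34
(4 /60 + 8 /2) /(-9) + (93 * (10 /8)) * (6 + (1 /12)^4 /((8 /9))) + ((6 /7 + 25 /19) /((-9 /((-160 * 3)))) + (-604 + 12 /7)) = 30985197499 /147087360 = 210.66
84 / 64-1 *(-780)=12501 / 16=781.31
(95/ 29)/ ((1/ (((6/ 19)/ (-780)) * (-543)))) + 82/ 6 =32543/ 2262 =14.39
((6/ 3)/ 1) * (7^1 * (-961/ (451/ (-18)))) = 242172/ 451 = 536.97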